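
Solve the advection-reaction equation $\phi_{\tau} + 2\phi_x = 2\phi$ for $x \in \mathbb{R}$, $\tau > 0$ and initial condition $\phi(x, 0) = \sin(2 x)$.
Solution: Substitute $\phi = e^{2\tau}u$, i.e. $u = e^{-2\tau}\phi$.
By the product rule, $\phi_{\tau} = e^{2\tau}(u_{\tau} + 2u)$, $\phi_x = e^{2\tau}u_x$.
Substituting into the PDE and dividing by $e^{2\tau}$: $u_{\tau} + 2u + 2u_x = 2u$.
The lower-order terms cancel, leaving the standard advection equation $u_{\tau} + 2u_x = 0$.
Initial data for $u$: $u(x,0) = \phi(x,0) = \sin(2 x)$.
Solve for $u$:
  By method of characteristics (waves move right with speed 2):
  Along characteristics $x - 2\tau =$ const, $u$ is constant, so $u(x,\tau) = f(x - 2\tau)$ with $f = u( \cdot , 0)$.
Hence $u(x,\tau) = \sin(2 x - 4 \tau)$.
Transform back: $\phi(x,\tau) = e^{2\tau}u(x,\tau)$.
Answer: $\phi(x, \tau) = - e^{2 \tau} \sin(4 \tau - 2 x)$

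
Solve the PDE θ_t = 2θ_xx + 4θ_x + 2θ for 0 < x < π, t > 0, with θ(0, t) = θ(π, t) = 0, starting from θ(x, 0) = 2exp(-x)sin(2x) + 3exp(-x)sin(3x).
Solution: Substitute θ = exp(-x)u, i.e. u = exp(x)θ.
By the product rule, θ_x = exp(-x)(u_x - u), θ_xx = exp(-x)(u_xx - 2u_x + u), θ_t = exp(-x)u_t.
Substituting into the PDE and dividing by exp(-x): u_t = 2(u_xx - 2u_x + u) + 4(u_x - u) + 2u.
The lower-order terms cancel, leaving the standard heat equation u_t = 2u_xx.
Initial data for u: u(x,0) = exp(x)θ(x,0) = 2sin(2x) + 3sin(3x). The boundary conditions carry over: u(0,t) = u(π,t) = 0.
Solve for u:
  Using separation of variables u = X(x)G(t):
  Eigenfunctions: sin(nx), n = 1, 2, 3, ...
  General solution: u(x, t) = Σ c_n sin(nx) exp(-2n² t)
  Matching u(x,0) = 2sin(2x) + 3sin(3x) term by term: c_2=2, c_3=3.
Hence u(x,t) = 2exp(-8t)sin(2x) + 3exp(-18t)sin(3x).
Transform back: θ(x,t) = exp(-x)u(x,t).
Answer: θ(x, t) = 2exp(-8t)exp(-x)sin(2x) + 3exp(-18t)exp(-x)sin(3x)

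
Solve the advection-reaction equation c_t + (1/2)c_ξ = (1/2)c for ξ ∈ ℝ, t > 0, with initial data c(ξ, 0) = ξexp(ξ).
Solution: Substitute c = exp(ξ)u.
Then c_ξ = exp(ξ)(u_ξ + u), c_t = exp(ξ)u_t; substituting and dividing by exp(ξ), the lower-order terms cancel: u_t + (1/2)u_ξ = 0 (standard advection equation).
Data for u: u(ξ,0) = exp(-ξ)c(ξ,0) = ξ.
By characteristics (dξ/dt = 1/2), u(ξ,t) = f(ξ - (1/2)t) with f = u(·, 0).
So u(ξ,t) = -(1/2)t + ξ, and c(ξ,t) = exp(ξ)u(ξ,t).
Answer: c(ξ, t) = -(1/2)texp(ξ) + ξexp(ξ)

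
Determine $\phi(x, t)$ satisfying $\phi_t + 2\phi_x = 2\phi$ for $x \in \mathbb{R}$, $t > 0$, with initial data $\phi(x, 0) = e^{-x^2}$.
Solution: Substitute $\phi = e^{2t}u$, i.e. $u = e^{-2t}\phi$.
By the product rule, $\phi_t = e^{2t}(u_t + 2u)$, $\phi_x = e^{2t}u_x$.
Substituting into the PDE and dividing by $e^{2t}$: $u_t + 2u + 2u_x = 2u$.
The lower-order terms cancel, leaving the standard advection equation $u_t + 2u_x = 0$.
Initial data for $u$: $u(x,0) = \phi(x,0) = e^{-x^2}$.
Solve for $u$:
  By method of characteristics (waves move right with speed 2):
  Along characteristics $x - 2t =$ const, $u$ is constant, so $u(x,t) = f(x - 2t)$ with $f = u( \cdot , 0)$.
Hence $u(x,t) = e^{-(-2 t + x)^2}$.
Transform back: $\phi(x,t) = e^{2t}u(x,t)$.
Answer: $\phi(x, t) = e^{2 t} e^{-(-2 t + x)^2}$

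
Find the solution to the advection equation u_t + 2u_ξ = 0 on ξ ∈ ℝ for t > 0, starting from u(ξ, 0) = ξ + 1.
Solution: By characteristics (dξ/dt = 2), u(ξ,t) = f(ξ - 2t) with f = u(·, 0).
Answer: u(ξ, t) = -2t + ξ + 1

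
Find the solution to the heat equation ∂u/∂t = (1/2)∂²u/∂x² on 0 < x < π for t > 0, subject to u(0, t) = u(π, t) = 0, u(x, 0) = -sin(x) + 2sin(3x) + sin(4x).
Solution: Separating variables: u = Σ c_n exp(-n²t/2) sin(nx). From u(x,0) = -sin(x) + 2sin(3x) + sin(4x): c_1=-1, c_3=2, c_4=1.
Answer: u(x, t) = exp(-8t)sin(4x) - exp(-t/2)sin(x) + 2exp(-9t/2)sin(3x)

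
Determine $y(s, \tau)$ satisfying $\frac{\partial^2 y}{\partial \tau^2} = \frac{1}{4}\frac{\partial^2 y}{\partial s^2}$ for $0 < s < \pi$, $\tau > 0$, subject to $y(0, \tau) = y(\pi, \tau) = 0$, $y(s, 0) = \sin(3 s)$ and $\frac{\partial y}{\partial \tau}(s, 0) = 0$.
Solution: Separating variables: $y = \sum [A_n \cos(\omega_n \tau) + B_n \sin(\omega_n \tau)] \sin(ns)$, $\omega_n = n/2$. From ICs: $A_3=1$.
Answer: $y(s, \tau) = \sin(3 s) \cos(3 \tau/2)$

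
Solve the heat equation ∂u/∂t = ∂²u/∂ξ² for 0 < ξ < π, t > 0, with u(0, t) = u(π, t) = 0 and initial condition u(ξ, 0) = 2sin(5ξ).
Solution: Separating variables: u = Σ c_n exp(-n²t) sin(nξ). From u(ξ,0) = 2sin(5ξ): c_5=2.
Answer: u(ξ, t) = 2exp(-25t)sin(5ξ)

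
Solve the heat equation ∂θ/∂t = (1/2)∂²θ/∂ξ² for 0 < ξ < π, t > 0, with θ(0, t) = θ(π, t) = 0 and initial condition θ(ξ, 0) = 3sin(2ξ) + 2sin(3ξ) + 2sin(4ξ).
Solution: Separating variables: θ = Σ c_n exp(-n²t/2) sin(nξ). From θ(ξ,0) = 3sin(2ξ) + 2sin(3ξ) + 2sin(4ξ): c_2=3, c_3=2, c_4=2.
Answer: θ(ξ, t) = 3exp(-2t)sin(2ξ) + 2exp(-8t)sin(4ξ) + 2exp(-9t/2)sin(3ξ)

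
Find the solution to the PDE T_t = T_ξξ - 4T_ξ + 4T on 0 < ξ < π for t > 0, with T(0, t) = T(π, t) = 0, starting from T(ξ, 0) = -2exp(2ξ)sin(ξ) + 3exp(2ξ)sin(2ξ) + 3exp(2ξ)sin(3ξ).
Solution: Substitute T = exp(2ξ)u, i.e. u = exp(-2ξ)T.
By the product rule, T_ξ = exp(2ξ)(u_ξ + 2u), T_ξξ = exp(2ξ)(u_ξξ + 4u_ξ + 4u), T_t = exp(2ξ)u_t.
Substituting into the PDE and dividing by exp(2ξ): u_t = (u_ξξ + 4u_ξ + 4u) - 4(u_ξ + 2u) + 4u.
The lower-order terms cancel, leaving the standard heat equation u_t = u_ξξ.
Initial data for u: u(ξ,0) = exp(-2ξ)T(ξ,0) = -2sin(ξ) + 3sin(2ξ) + 3sin(3ξ). The boundary conditions carry over: u(0,t) = u(π,t) = 0.
Solve for u:
  Using separation of variables u = X(ξ)G(t):
  Eigenfunctions: sin(nξ), n = 1, 2, 3, ...
  General solution: u(ξ, t) = Σ c_n sin(nξ) exp(-n² t)
  Matching u(ξ,0) = -2sin(ξ) + 3sin(2ξ) + 3sin(3ξ) term by term: c_1=-2, c_2=3, c_3=3.
Hence u(ξ,t) = -2exp(-t)sin(ξ) + 3exp(-4t)sin(2ξ) + 3exp(-9t)sin(3ξ).
Transform back: T(ξ,t) = exp(2ξ)u(ξ,t).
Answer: T(ξ, t) = -2exp(-t)exp(2ξ)sin(ξ) + 3exp(-4t)exp(2ξ)sin(2ξ) + 3exp(-9t)exp(2ξ)sin(3ξ)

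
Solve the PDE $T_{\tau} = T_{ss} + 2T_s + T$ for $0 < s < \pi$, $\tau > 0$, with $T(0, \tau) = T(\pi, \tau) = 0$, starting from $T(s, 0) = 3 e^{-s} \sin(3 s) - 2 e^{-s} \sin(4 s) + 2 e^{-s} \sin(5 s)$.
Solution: Substitute $T = e^{-s}u$.
Then $T_s = e^{-s}(u_s - u)$, $T_{ss} = e^{-s}(u_{ss} - 2u_s + u)$, $T_{\tau} = e^{-s}u_{\tau}$; substituting and dividing by $e^{-s}$, the lower-order terms cancel: $u_{\tau} = u_{ss}$ (standard heat equation).
Data for $u$: $u(s,0) = e^{s}T(s,0) = 3 \sin(3 s) - 2 \sin(4 s) + 2 \sin(5 s)$. The boundary conditions carry over: $u(0,\tau) = u(\pi,\tau) = 0$.
Separating variables: $u = \sum c_n e^{-n^2\tau} \sin(ns)$. From $u(s,0) = 3 \sin(3 s) - 2 \sin(4 s) + 2 \sin(5 s)$: $c_3=3, c_4=-2, c_5=2$.
So $u(s,\tau) = 3 e^{-9 \tau} \sin(3 s) - 2 e^{-16 \tau} \sin(4 s) + 2 e^{-25 \tau} \sin(5 s)$, and $T(s,\tau) = e^{-s}u(s,\tau)$.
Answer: $T(s, \tau) = 3 e^{-9 \tau} e^{-s} \sin(3 s) - 2 e^{-16 \tau} e^{-s} \sin(4 s) + 2 e^{-25 \tau} e^{-s} \sin(5 s)$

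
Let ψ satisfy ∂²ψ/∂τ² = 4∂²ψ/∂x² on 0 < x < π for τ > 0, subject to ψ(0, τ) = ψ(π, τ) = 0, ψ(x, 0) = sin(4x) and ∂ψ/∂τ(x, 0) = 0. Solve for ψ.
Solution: Using separation of variables ψ = X(x)T(τ):
Eigenfunctions: sin(nx), n = 1, 2, 3, ...
General solution: ψ(x, τ) = Σ [A_n cos(2n τ) + B_n sin(2n τ)] sin(nx)
From ψ(x,0) = sin(4x): A_4=1. From ψ_τ(x,0) = 0: all B_n = 0.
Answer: ψ(x, τ) = sin(4x)cos(8τ)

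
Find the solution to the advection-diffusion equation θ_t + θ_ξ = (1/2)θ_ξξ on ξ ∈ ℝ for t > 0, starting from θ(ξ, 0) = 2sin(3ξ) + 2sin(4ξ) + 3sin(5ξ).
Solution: Change to a moving frame: let η = ξ - t, σ = t and write θ(ξ,t) = u(η,σ).
By the chain rule θ_t = u_σ - u_η, θ_ξ = u_η, θ_ξξ = u_ηη.
Then θ_t + θ_ξ = u_σ: the advection term cancels and the PDE becomes the heat equation u_σ = (1/2)u_ηη on η ∈ ℝ.
Initial data: u(η,0) = θ(η,0) = 2sin(3η) + 2sin(4η) + 3sin(5η).
On η ∈ ℝ each mode satisfies (sin(nη))″ = -n² sin(nη), so exp(-n²σ/2) sin(nη) solves the heat equation; by superposition u(η,σ) = Σ c_n exp(-n²σ/2) sin(nη).
Reading off the coefficients: c_3=2, c_4=2, c_5=3, so u(η,σ) = 2exp(-8σ)sin(4η) + 2exp(-9σ/2)sin(3η) + 3exp(-25σ/2)sin(5η).
Substituting back η = ξ - t, σ = t: θ(ξ,t) = u(ξ - t, t).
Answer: θ(ξ, t) = -2exp(-8t)sin(4t - 4ξ) - 2exp(-9t/2)sin(3t - 3ξ) - 3exp(-25t/2)sin(5t - 5ξ)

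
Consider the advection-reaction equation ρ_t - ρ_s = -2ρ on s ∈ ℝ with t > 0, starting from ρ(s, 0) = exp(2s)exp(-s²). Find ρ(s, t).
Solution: Substitute ρ = exp(2s)u, i.e. u = exp(-2s)ρ.
By the product rule, ρ_s = exp(2s)(u_s + 2u), ρ_t = exp(2s)u_t.
Substituting into the PDE and dividing by exp(2s): u_t - (u_s + 2u) = -2u.
The lower-order terms cancel, leaving the standard advection equation u_t - u_s = 0.
Initial data for u: u(s,0) = exp(-2s)ρ(s,0) = exp(-s²).
Solve for u:
  By method of characteristics (waves move left with speed 1):
  Along characteristics s + t = const, u is constant, so u(s,t) = f(s + t) with f = u(·, 0).
Hence u(s,t) = exp(-(s + t)²).
Transform back: ρ(s,t) = exp(2s)u(s,t).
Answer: ρ(s, t) = exp(2s)exp(-(s + t)²)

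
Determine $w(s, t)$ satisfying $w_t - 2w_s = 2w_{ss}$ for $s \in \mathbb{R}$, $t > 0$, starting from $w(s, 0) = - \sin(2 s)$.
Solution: Change to a moving frame: let $\eta = s + 2t$, $\sigma = t$ and write $w(s,t) = u(\eta,\sigma)$.
By the chain rule $w_t = u_{\sigma} + 2u_{\eta}$, $w_s = u_{\eta}$, $w_{ss} = u_{\eta\eta}$.
Then $w_t - 2w_s = u_{\sigma}$: the advection term cancels and the PDE becomes the heat equation $u_{\sigma} = 2u_{\eta\eta}$ on $\eta \in \mathbb{R}$.
Initial data: $u(\eta,0) = w(\eta,0) = - \sin(2 \eta)$.
On $\eta \in \mathbb{R}$ each mode satisfies $(\sin(n\eta))'' = -n^2 \sin(n\eta)$, so $e^{-2n^2\sigma} \sin(n\eta)$ solves the heat equation; by superposition $u(\eta,\sigma) = \sum c_n e^{-2n^2\sigma} \sin(n\eta)$.
Reading off the coefficients: $c_2=-1$, so $u(\eta,\sigma) = - e^{-8 \sigma} \sin(2 \eta)$.
Substituting back $\eta = s + 2t$, $\sigma = t$: $w(s,t) = u(s + 2t, t)$.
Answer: $w(s, t) = - e^{-8 t} \sin(2 s + 4 t)$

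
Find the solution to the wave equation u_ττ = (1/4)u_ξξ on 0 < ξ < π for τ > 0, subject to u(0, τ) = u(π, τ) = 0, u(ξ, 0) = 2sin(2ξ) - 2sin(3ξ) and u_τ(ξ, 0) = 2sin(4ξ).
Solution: Using separation of variables u = X(ξ)T(τ):
Eigenfunctions: sin(nξ), n = 1, 2, 3, ...
General solution: u(ξ, τ) = Σ [A_n cos(n τ/2) + B_n sin(n τ/2)] sin(nξ)
From u(ξ,0) = 2sin(2ξ) - 2sin(3ξ): A_2=2, A_3=-2. From u_τ(ξ,0) = 2sin(4ξ), using u_τ(ξ,0) = Σ ω_n B_n sin(nξ) with ω_n = n/2: B_4 = 2/2 = 1.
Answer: u(ξ, τ) = 2sin(2ξ)cos(τ) - 2sin(3ξ)cos(3τ/2) + sin(4ξ)sin(2τ)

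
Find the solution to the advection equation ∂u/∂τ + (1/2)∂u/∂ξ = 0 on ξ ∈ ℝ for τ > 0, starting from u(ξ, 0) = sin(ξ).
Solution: By method of characteristics (waves move right with speed 1/2):
Along characteristics ξ - (1/2)τ = const, u is constant, so u(ξ,τ) = f(ξ - (1/2)τ) with f = u(·, 0).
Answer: u(ξ, τ) = sin(ξ - τ/2)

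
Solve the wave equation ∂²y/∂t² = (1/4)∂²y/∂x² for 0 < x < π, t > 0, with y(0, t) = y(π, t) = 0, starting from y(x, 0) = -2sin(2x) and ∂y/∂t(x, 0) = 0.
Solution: Separating variables: y = Σ [A_n cos(ω_n t) + B_n sin(ω_n t)] sin(nx), ω_n = n/2. From ICs: A_2=-2.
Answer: y(x, t) = -2sin(2x)cos(t)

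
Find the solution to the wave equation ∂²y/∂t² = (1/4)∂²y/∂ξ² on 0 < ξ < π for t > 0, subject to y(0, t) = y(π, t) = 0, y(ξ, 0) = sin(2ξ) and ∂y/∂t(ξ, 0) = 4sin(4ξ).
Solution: Using separation of variables y = X(ξ)T(t):
Eigenfunctions: sin(nξ), n = 1, 2, 3, ...
General solution: y(ξ, t) = Σ [A_n cos(n t/2) + B_n sin(n t/2)] sin(nξ)
From y(ξ,0) = sin(2ξ): A_2=1. From y_t(ξ,0) = 4sin(4ξ), using y_t(ξ,0) = Σ ω_n B_n sin(nξ) with ω_n = n/2: B_4 = 4/2 = 2.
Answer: y(ξ, t) = 2sin(2t)sin(4ξ) + sin(2ξ)cos(t)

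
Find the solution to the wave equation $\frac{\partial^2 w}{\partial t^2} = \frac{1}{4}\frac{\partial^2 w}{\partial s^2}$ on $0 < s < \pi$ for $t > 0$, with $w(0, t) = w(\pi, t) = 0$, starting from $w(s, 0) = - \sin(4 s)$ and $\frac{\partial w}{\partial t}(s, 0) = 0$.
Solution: Using separation of variables $w = X(s)T(t)$:
Eigenfunctions: $\sin(ns)$, $n = 1, 2, 3, \ldots$
General solution: $w(s, t) = \sum [A_n \cos(n t/2) + B_n \sin(n t/2)] \sin(ns)$
From $w(s,0) = - \sin(4 s)$: $A_4=-1$. From $w_t(s,0) = 0$: all $B_n = 0$.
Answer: $w(s, t) = - \sin(4 s) \cos(2 t)$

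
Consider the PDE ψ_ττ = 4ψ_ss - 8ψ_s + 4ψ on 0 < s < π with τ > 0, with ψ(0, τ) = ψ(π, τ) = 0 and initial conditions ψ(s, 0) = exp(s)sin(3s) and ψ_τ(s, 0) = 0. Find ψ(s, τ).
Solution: Substitute ψ = exp(s)u, i.e. u = exp(-s)ψ.
By the product rule, ψ_s = exp(s)(u_s + u), ψ_ss = exp(s)(u_ss + 2u_s + u), ψ_ττ = exp(s)u_ττ.
Substituting into the PDE and dividing by exp(s): u_ττ = 4(u_ss + 2u_s + u) - 8(u_s + u) + 4u.
The lower-order terms cancel, leaving the standard wave equation u_ττ = 4u_ss.
Initial data for u: u(s,0) = exp(-s)ψ(s,0) = sin(3s); u_τ(s,0) = exp(-s)ψ_τ(s,0) = 0. The boundary conditions carry over: u(0,τ) = u(π,τ) = 0.
Solve for u:
  Using separation of variables u = X(s)T(τ):
  Eigenfunctions: sin(ns), n = 1, 2, 3, ...
  General solution: u(s, τ) = Σ [A_n cos(2n τ) + B_n sin(2n τ)] sin(ns)
  From u(s,0) = sin(3s): A_3=1. From u_τ(s,0) = 0: all B_n = 0.
Hence u(s,τ) = sin(3s)cos(6τ).
Transform back: ψ(s,τ) = exp(s)u(s,τ).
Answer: ψ(s, τ) = exp(s)sin(3s)cos(6τ)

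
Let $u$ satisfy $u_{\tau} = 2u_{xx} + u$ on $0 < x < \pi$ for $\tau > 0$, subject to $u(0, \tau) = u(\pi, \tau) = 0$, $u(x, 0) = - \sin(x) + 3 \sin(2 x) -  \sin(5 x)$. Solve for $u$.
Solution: Substitute $u = e^{\tau}w$.
Then $u_{\tau} = e^{\tau}(w_{\tau} + w)$, $u_{xx} = e^{\tau}w_{xx}$; substituting and dividing by $e^{\tau}$, the lower-order terms cancel: $w_{\tau} = 2w_{xx}$ (standard heat equation).
Data for $w$: $w(x,0) = u(x,0) = - \sin(x) + 3 \sin(2 x) - \sin(5 x)$. The boundary conditions carry over: $w(0,\tau) = w(\pi,\tau) = 0$.
Separating variables: $w = \sum c_n e^{-2n^2\tau} \sin(nx)$. From $w(x,0) = - \sin(x) + 3 \sin(2 x) - \sin(5 x)$: $c_1=-1, c_2=3, c_5=-1$.
So $w(x,\tau) = - e^{-2 \tau} \sin(x) + 3 e^{-8 \tau} \sin(2 x) - e^{-50 \tau} \sin(5 x)$, and $u(x,\tau) = e^{\tau}w(x,\tau)$.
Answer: $u(x, \tau) = - e^{-\tau} \sin(x) + 3 e^{-7 \tau} \sin(2 x) -  e^{-49 \tau} \sin(5 x)$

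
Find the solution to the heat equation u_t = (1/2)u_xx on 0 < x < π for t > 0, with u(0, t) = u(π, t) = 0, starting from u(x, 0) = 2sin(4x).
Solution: Separating variables: u = Σ c_n exp(-n²t/2) sin(nx). From u(x,0) = 2sin(4x): c_4=2.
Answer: u(x, t) = 2exp(-8t)sin(4x)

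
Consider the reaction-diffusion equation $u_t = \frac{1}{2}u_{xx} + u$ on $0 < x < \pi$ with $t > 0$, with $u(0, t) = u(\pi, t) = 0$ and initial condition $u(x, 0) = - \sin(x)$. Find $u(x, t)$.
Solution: Substitute $u = e^{t}w$.
Then $u_t = e^{t}(w_t + w)$, $u_{xx} = e^{t}w_{xx}$; substituting and dividing by $e^{t}$, the lower-order terms cancel: $w_t = \frac{1}{2}w_{xx}$ (standard heat equation).
Data for $w$: $w(x,0) = u(x,0) = - \sin(x)$. The boundary conditions carry over: $w(0,t) = w(\pi,t) = 0$.
Separating variables: $w = \sum c_n e^{-n^2t/2} \sin(nx)$. From $w(x,0) = - \sin(x)$: $c_1=-1$.
So $w(x,t) = - e^{-t/2} \sin(x)$, and $u(x,t) = e^{t}w(x,t)$.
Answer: $u(x, t) = - e^{t/2} \sin(x)$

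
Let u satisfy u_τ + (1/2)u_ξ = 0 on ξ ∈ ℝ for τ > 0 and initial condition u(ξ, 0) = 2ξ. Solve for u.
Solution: By method of characteristics (waves move right with speed 1/2):
Along characteristics ξ - (1/2)τ = const, u is constant, so u(ξ,τ) = f(ξ - (1/2)τ) with f = u(·, 0).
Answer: u(ξ, τ) = 2ξ - τ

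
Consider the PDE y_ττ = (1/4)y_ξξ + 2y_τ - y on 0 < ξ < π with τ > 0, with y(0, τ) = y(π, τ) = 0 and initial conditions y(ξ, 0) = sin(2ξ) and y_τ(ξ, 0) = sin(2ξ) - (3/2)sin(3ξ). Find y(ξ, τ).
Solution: Substitute y = exp(τ)u.
Then y_τ = exp(τ)(u_τ + u), y_ττ = exp(τ)(u_ττ + 2u_τ + u), y_ξξ = exp(τ)u_ξξ; substituting and dividing by exp(τ), the lower-order terms cancel: u_ττ = (1/4)u_ξξ (standard wave equation).
Data for u: u(ξ,0) = y(ξ,0) = sin(2ξ); u_τ(ξ,0) = y_τ(ξ,0) - y(ξ,0) = -(3/2)sin(3ξ). The boundary conditions carry over: u(0,τ) = u(π,τ) = 0.
Separating variables: u = Σ [A_n cos(ω_n τ) + B_n sin(ω_n τ)] sin(nξ), ω_n = n/2. From ICs (B_n = velocity coefficient / ω_n): A_2=1, B_3=-1.
So u(ξ,τ) = sin(2ξ)cos(τ) - sin(3ξ)sin(3τ/2), and y(ξ,τ) = exp(τ)u(ξ,τ).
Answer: y(ξ, τ) = exp(τ)sin(2ξ)cos(τ) - exp(τ)sin(3ξ)sin(3τ/2)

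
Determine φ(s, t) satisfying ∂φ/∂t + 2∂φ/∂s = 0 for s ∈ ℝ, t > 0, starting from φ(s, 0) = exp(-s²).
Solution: By method of characteristics (waves move right with speed 2):
Along characteristics s - 2t = const, φ is constant, so φ(s,t) = f(s - 2t) with f = φ(·, 0).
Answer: φ(s, t) = exp(-(s - 2t)²)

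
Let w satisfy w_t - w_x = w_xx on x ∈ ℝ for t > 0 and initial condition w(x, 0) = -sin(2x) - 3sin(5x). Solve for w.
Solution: Moving frame: η = x + t, σ = t, w = u(η,σ), so w_t = u_σ + u_η and w_xx = u_ηη.
Hence w_t - w_x = u_σ and the PDE becomes the heat equation u_σ = u_ηη on η ∈ ℝ.
Initial data: u(η,0) = w(η,0) = -sin(2η) - 3sin(5η). Each mode sin(nη) decays as exp(-n²σ) on ℝ, so u(η,σ) = Σ c_n exp(-n²σ) sin(nη) with c_2=-1, c_5=-3: u(η,σ) = -exp(-4σ)sin(2η) - 3exp(-25σ)sin(5η).
Substituting back: w(x,t) = u(x + t, t).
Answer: w(x, t) = -exp(-4t)sin(2t + 2x) - 3exp(-25t)sin(5t + 5x)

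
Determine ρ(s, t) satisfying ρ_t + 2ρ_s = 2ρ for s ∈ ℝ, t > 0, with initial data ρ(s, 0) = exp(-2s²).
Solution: Substitute ρ = exp(2t)u.
Then ρ_t = exp(2t)(u_t + 2u), ρ_s = exp(2t)u_s; substituting and dividing by exp(2t), the lower-order terms cancel: u_t + 2u_s = 0 (standard advection equation).
Data for u: u(s,0) = ρ(s,0) = exp(-2s²).
By characteristics (ds/dt = 2), u(s,t) = f(s - 2t) with f = u(·, 0).
So u(s,t) = exp(-2(s - 2t)²), and ρ(s,t) = exp(2t)u(s,t).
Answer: ρ(s, t) = exp(2t)exp(-2(s - 2t)²)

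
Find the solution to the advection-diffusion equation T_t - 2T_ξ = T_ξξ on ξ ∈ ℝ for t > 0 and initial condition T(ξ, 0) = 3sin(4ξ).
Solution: Change to a moving frame: let η = ξ + 2t, σ = t and write T(ξ,t) = u(η,σ).
By the chain rule T_t = u_σ + 2u_η, T_ξ = u_η, T_ξξ = u_ηη.
Then T_t - 2T_ξ = u_σ: the advection term cancels and the PDE becomes the heat equation u_σ = u_ηη on η ∈ ℝ.
Initial data: u(η,0) = T(η,0) = 3sin(4η).
On η ∈ ℝ each mode satisfies (sin(nη))″ = -n² sin(nη), so exp(-n²σ) sin(nη) solves the heat equation; by superposition u(η,σ) = Σ c_n exp(-n²σ) sin(nη).
Reading off the coefficients: c_4=3, so u(η,σ) = 3exp(-16σ)sin(4η).
Substituting back η = ξ + 2t, σ = t: T(ξ,t) = u(ξ + 2t, t).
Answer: T(ξ, t) = 3exp(-16t)sin(8t + 4ξ)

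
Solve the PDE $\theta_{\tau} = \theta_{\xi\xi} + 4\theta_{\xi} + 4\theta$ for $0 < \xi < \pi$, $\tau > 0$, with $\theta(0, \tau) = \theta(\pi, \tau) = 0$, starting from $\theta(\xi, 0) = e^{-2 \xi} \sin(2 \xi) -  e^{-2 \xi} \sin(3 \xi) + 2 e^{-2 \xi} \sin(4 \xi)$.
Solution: Substitute $\theta = e^{-2\xi}u$.
Then $\theta_{\xi} = e^{-2\xi}(u_{\xi} - 2u)$, $\theta_{\xi\xi} = e^{-2\xi}(u_{\xi\xi} - 4u_{\xi} + 4u)$, $\theta_{\tau} = e^{-2\xi}u_{\tau}$; substituting and dividing by $e^{-2\xi}$, the lower-order terms cancel: $u_{\tau} = u_{\xi\xi}$ (standard heat equation).
Data for $u$: $u(\xi,0) = e^{2\xi}\theta(\xi,0) = \sin(2 \xi) - \sin(3 \xi) + 2 \sin(4 \xi)$. The boundary conditions carry over: $u(0,\tau) = u(\pi,\tau) = 0$.
Separating variables: $u = \sum c_n e^{-n^2\tau} \sin(n\xi)$. From $u(\xi,0) = \sin(2 \xi) - \sin(3 \xi) + 2 \sin(4 \xi)$: $c_2=1, c_3=-1, c_4=2$.
So $u(\xi,\tau) = e^{-4 \tau} \sin(2 \xi) - e^{-9 \tau} \sin(3 \xi) + 2 e^{-16 \tau} \sin(4 \xi)$, and $\theta(\xi,\tau) = e^{-2\xi}u(\xi,\tau)$.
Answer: $\theta(\xi, \tau) = e^{-4 \tau} e^{-2 \xi} \sin(2 \xi) -  e^{-9 \tau} e^{-2 \xi} \sin(3 \xi) + 2 e^{-16 \tau} e^{-2 \xi} \sin(4 \xi)$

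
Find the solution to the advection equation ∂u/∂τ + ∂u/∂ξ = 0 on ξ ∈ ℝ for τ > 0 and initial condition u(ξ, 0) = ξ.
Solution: By characteristics (dξ/dτ = 1), u(ξ,τ) = f(ξ - τ) with f = u(·, 0).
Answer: u(ξ, τ) = ξ - τ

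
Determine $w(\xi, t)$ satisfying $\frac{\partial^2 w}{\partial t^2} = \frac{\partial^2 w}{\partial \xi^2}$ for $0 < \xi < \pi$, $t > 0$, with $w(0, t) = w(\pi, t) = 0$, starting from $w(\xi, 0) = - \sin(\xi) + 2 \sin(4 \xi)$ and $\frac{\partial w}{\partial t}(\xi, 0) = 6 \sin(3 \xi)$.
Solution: Using separation of variables $w = X(\xi)T(t)$:
Eigenfunctions: $\sin(n\xi)$, $n = 1, 2, 3, \ldots$
General solution: $w(\xi, t) = \sum [A_n \cos(n t) + B_n \sin(n t)] \sin(n\xi)$
From $w(\xi,0) = - \sin(\xi) + 2 \sin(4 \xi)$: $A_1=-1, A_4=2$. From $w_t(\xi,0) = 6 \sin(3 \xi)$, using $w_t(\xi,0) = \sum \omega_n B_n \sin(n\xi)$ with $\omega_n = n$: $B_3 = 6/3 = 2$.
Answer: $w(\xi, t) = - \sin(\xi) \cos(t) + 2 \sin(3 \xi) \sin(3 t) + 2 \sin(4 \xi) \cos(4 t)$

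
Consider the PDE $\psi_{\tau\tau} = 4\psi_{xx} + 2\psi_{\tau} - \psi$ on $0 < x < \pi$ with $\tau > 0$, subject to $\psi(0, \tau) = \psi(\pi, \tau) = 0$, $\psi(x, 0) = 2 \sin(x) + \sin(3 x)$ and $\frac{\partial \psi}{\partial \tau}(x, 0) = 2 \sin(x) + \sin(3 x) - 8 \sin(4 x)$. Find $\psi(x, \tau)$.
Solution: Substitute $\psi = e^{\tau}u$, i.e. $u = e^{-\tau}\psi$.
By the product rule, $\psi_{\tau} = e^{\tau}(u_{\tau} + u)$, $\psi_{\tau\tau} = e^{\tau}(u_{\tau\tau} + 2u_{\tau} + u)$, $\psi_{xx} = e^{\tau}u_{xx}$.
Substituting into the PDE and dividing by $e^{\tau}$: $u_{\tau\tau} + 2u_{\tau} + u = 4u_{xx} + 2(u_{\tau} + u) - u$.
The lower-order terms cancel, leaving the standard wave equation $u_{\tau\tau} = 4u_{xx}$.
Initial data for $u$: $u(x,0) = \psi(x,0) = 2 \sin(x) + \sin(3 x)$; $u_{\tau}(x,0) = \psi_{\tau}(x,0) - \psi(x,0) = -8 \sin(4 x)$. The boundary conditions carry over: $u(0,\tau) = u(\pi,\tau) = 0$.
Solve for $u$:
  Using separation of variables $u = X(x)T(\tau)$:
  Eigenfunctions: $\sin(nx)$, $n = 1, 2, 3, \ldots$
  General solution: $u(x, \tau) = \sum [A_n \cos(2n \tau) + B_n \sin(2n \tau)] \sin(nx)$
  From $u(x,0) = 2 \sin(x) + \sin(3 x)$: $A_1=2, A_3=1$. From $u_{\tau}(x,0) = -8 \sin(4 x)$, using $u_{\tau}(x,0) = \sum \omega_n B_n \sin(nx)$ with $\omega_n = 2n$: $B_4 = (-8)/8 = -1$.
Hence $u(x,\tau) = 2 \sin(x) \cos(2 \tau) + \sin(3 x) \cos(6 \tau) - \sin(4 x) \sin(8 \tau)$.
Transform back: $\psi(x,\tau) = e^{\tau}u(x,\tau)$.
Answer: $\psi(x, \tau) = - e^{\tau} \sin(8 \tau) \sin(4 x) + 2 e^{\tau} \sin(x) \cos(2 \tau) + e^{\tau} \sin(3 x) \cos(6 \tau)$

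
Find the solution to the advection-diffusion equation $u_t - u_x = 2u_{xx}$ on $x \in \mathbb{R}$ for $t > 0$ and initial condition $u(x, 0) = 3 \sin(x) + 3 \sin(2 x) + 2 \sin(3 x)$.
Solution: Moving frame: $\eta = x + t$, $\sigma = t$, $u = w(\eta,\sigma)$, so $u_t = w_{\sigma} + w_{\eta}$ and $u_{xx} = w_{\eta\eta}$.
Hence $u_t - u_x = w_{\sigma}$ and the PDE becomes the heat equation $w_{\sigma} = 2w_{\eta\eta}$ on $\eta \in \mathbb{R}$.
Initial data: $w(\eta,0) = u(\eta,0) = 3 \sin(\eta) + 3 \sin(2 \eta) + 2 \sin(3 \eta)$. Each mode $\sin(n\eta)$ decays as $e^{-2n^2\sigma}$ on $\mathbb{R}$, so $w(\eta,\sigma) = \sum c_n e^{-2n^2\sigma} \sin(n\eta)$ with $c_1=3, c_2=3, c_3=2$: $w(\eta,\sigma) = 3 e^{-2 \sigma} \sin(\eta) + 3 e^{-8 \sigma} \sin(2 \eta) + 2 e^{-18 \sigma} \sin(3 \eta)$.
Substituting back: $u(x,t) = w(x + t, t)$.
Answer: $u(x, t) = 3 e^{-2 t} \sin(t + x) + 3 e^{-8 t} \sin(2 t + 2 x) + 2 e^{-18 t} \sin(3 t + 3 x)$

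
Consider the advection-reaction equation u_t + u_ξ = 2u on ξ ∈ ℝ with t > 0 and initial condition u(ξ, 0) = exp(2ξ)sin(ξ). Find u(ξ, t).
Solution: Substitute u = exp(2ξ)w, i.e. w = exp(-2ξ)u.
By the product rule, u_ξ = exp(2ξ)(w_ξ + 2w), u_t = exp(2ξ)w_t.
Substituting into the PDE and dividing by exp(2ξ): w_t + (w_ξ + 2w) = 2w.
The lower-order terms cancel, leaving the standard advection equation w_t + w_ξ = 0.
Initial data for w: w(ξ,0) = exp(-2ξ)u(ξ,0) = sin(ξ).
Solve for w:
  By method of characteristics (waves move right with speed 1):
  Along characteristics ξ - t = const, w is constant, so w(ξ,t) = f(ξ - t) with f = w(·, 0).
Hence w(ξ,t) = -sin(t - ξ).
Transform back: u(ξ,t) = exp(2ξ)w(ξ,t).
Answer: u(ξ, t) = -exp(2ξ)sin(t - ξ)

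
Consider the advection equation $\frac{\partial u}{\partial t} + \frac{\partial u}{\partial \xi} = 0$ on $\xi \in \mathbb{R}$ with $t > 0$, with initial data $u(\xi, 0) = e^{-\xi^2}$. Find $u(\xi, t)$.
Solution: By characteristics ($d\xi/dt = 1$), $u(\xi,t) = f(\xi - t)$ with $f = u( \cdot , 0)$.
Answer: $u(\xi, t) = e^{-(\xi - t)^2}$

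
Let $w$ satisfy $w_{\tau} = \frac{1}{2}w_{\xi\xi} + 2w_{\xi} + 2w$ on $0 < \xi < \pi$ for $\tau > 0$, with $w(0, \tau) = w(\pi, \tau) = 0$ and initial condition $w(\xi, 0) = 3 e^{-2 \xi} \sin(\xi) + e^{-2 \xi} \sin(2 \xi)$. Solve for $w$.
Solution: Substitute $w = e^{-2\xi}u$, i.e. $u = e^{2\xi}w$.
By the product rule, $w_{\xi} = e^{-2\xi}(u_{\xi} - 2u)$, $w_{\xi\xi} = e^{-2\xi}(u_{\xi\xi} - 4u_{\xi} + 4u)$, $w_{\tau} = e^{-2\xi}u_{\tau}$.
Substituting into the PDE and dividing by $e^{-2\xi}$: $u_{\tau} = \frac{1}{2}(u_{\xi\xi} - 4u_{\xi} + 4u) + 2(u_{\xi} - 2u) + 2u$.
The lower-order terms cancel, leaving the standard heat equation $u_{\tau} = \frac{1}{2}u_{\xi\xi}$.
Initial data for $u$: $u(\xi,0) = e^{2\xi}w(\xi,0) = 3 \sin(\xi) + \sin(2 \xi)$. The boundary conditions carry over: $u(0,\tau) = u(\pi,\tau) = 0$.
Solve for $u$:
  Using separation of variables $u = X(\xi)T(\tau)$:
  Eigenfunctions: $\sin(n\xi)$, $n = 1, 2, 3, \ldots$
  General solution: $u(\xi, \tau) = \sum c_n \sin(n\xi) e^{-n^2 \tau/2}$
  Matching $u(\xi,0) = 3 \sin(\xi) + \sin(2 \xi)$ term by term: $c_1=3, c_2=1$.
Hence $u(\xi,\tau) = e^{-2 \tau} \sin(2 \xi) + 3 e^{-\tau/2} \sin(\xi)$.
Transform back: $w(\xi,\tau) = e^{-2\xi}u(\xi,\tau)$.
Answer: $w(\xi, \tau) = e^{-2 \tau} e^{-2 \xi} \sin(2 \xi) + 3 e^{-\tau/2} e^{-2 \xi} \sin(\xi)$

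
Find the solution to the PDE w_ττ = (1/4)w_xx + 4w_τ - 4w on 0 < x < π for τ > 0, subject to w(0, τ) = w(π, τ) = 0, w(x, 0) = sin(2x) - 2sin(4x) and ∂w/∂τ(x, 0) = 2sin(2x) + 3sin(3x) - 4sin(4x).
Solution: Substitute w = exp(2τ)u.
Then w_τ = exp(2τ)(u_τ + 2u), w_ττ = exp(2τ)(u_ττ + 4u_τ + 4u), w_xx = exp(2τ)u_xx; substituting and dividing by exp(2τ), the lower-order terms cancel: u_ττ = (1/4)u_xx (standard wave equation).
Data for u: u(x,0) = w(x,0) = sin(2x) - 2sin(4x); u_τ(x,0) = w_τ(x,0) - 2w(x,0) = 3sin(3x). The boundary conditions carry over: u(0,τ) = u(π,τ) = 0.
Separating variables: u = Σ [A_n cos(ω_n τ) + B_n sin(ω_n τ)] sin(nx), ω_n = n/2. From ICs (B_n = velocity coefficient / ω_n): A_2=1, A_4=-2, B_3=2.
So u(x,τ) = sin(2x)cos(τ) + 2sin(3x)sin(3τ/2) - 2sin(4x)cos(2τ), and w(x,τ) = exp(2τ)u(x,τ).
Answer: w(x, τ) = exp(2τ)sin(2x)cos(τ) + 2exp(2τ)sin(3x)sin(3τ/2) - 2exp(2τ)sin(4x)cos(2τ)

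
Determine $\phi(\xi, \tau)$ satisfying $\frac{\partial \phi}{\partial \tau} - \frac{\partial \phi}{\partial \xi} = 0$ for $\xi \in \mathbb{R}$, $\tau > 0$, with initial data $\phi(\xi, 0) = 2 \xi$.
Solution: By characteristics ($d\xi/d\tau = -1$), $\phi(\xi,\tau) = f(\xi + \tau)$ with $f = \phi( \cdot , 0)$.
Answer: $\phi(\xi, \tau) = 2 \tau + 2 \xi$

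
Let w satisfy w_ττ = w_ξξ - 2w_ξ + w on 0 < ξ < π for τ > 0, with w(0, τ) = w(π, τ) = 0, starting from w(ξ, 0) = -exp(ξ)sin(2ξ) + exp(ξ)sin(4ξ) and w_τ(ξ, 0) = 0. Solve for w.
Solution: Substitute w = exp(ξ)u.
Then w_ξ = exp(ξ)(u_ξ + u), w_ξξ = exp(ξ)(u_ξξ + 2u_ξ + u), w_ττ = exp(ξ)u_ττ; substituting and dividing by exp(ξ), the lower-order terms cancel: u_ττ = u_ξξ (standard wave equation).
Data for u: u(ξ,0) = exp(-ξ)w(ξ,0) = -sin(2ξ) + sin(4ξ); u_τ(ξ,0) = exp(-ξ)w_τ(ξ,0) = 0. The boundary conditions carry over: u(0,τ) = u(π,τ) = 0.
Separating variables: u = Σ [A_n cos(ω_n τ) + B_n sin(ω_n τ)] sin(nξ), ω_n = n. From ICs: A_2=-1, A_4=1.
So u(ξ,τ) = -sin(2ξ)cos(2τ) + sin(4ξ)cos(4τ), and w(ξ,τ) = exp(ξ)u(ξ,τ).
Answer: w(ξ, τ) = -exp(ξ)sin(2ξ)cos(2τ) + exp(ξ)sin(4ξ)cos(4τ)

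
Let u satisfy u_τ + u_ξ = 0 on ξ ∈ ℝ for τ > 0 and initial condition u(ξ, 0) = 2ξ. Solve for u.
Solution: By characteristics (dξ/dτ = 1), u(ξ,τ) = f(ξ - τ) with f = u(·, 0).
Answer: u(ξ, τ) = 2ξ - 2τ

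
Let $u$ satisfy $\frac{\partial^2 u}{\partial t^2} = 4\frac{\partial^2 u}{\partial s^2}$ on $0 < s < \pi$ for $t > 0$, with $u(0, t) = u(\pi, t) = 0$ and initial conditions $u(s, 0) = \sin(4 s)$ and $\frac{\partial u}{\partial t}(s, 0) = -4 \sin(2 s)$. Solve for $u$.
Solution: Using separation of variables $u = X(s)T(t)$:
Eigenfunctions: $\sin(ns)$, $n = 1, 2, 3, \ldots$
General solution: $u(s, t) = \sum [A_n \cos(2n t) + B_n \sin(2n t)] \sin(ns)$
From $u(s,0) = \sin(4 s)$: $A_4=1$. From $u_t(s,0) = -4 \sin(2 s)$, using $u_t(s,0) = \sum \omega_n B_n \sin(ns)$ with $\omega_n = 2n$: $B_2 = (-4)/4 = -1$.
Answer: $u(s, t) = - \sin(2 s) \sin(4 t) + \sin(4 s) \cos(8 t)$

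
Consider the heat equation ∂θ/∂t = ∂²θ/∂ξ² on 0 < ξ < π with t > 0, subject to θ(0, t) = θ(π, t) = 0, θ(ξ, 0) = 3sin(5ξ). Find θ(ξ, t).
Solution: Using separation of variables θ = X(ξ)G(t):
Eigenfunctions: sin(nξ), n = 1, 2, 3, ...
General solution: θ(ξ, t) = Σ c_n sin(nξ) exp(-n² t)
Matching θ(ξ,0) = 3sin(5ξ) term by term: c_5=3.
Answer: θ(ξ, t) = 3exp(-25t)sin(5ξ)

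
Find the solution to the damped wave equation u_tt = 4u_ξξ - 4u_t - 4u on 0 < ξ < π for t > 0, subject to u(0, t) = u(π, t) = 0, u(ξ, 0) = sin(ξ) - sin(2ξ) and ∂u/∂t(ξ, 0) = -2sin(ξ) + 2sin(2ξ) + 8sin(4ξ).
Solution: Substitute u = exp(-2t)w.
Then u_t = exp(-2t)(w_t - 2w), u_tt = exp(-2t)(w_tt - 4w_t + 4w), u_ξξ = exp(-2t)w_ξξ; substituting and dividing by exp(-2t), the lower-order terms cancel: w_tt = 4w_ξξ (standard wave equation).
Data for w: w(ξ,0) = u(ξ,0) = sin(ξ) - sin(2ξ); w_t(ξ,0) = u_t(ξ,0) + 2u(ξ,0) = 8sin(4ξ). The boundary conditions carry over: w(0,t) = w(π,t) = 0.
Separating variables: w = Σ [A_n cos(ω_n t) + B_n sin(ω_n t)] sin(nξ), ω_n = 2n. From ICs (B_n = velocity coefficient / ω_n): A_1=1, A_2=-1, B_4=1.
So w(ξ,t) = sin(8t)sin(4ξ) + sin(ξ)cos(2t) - sin(2ξ)cos(4t), and u(ξ,t) = exp(-2t)w(ξ,t).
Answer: u(ξ, t) = exp(-2t)sin(8t)sin(4ξ) + exp(-2t)sin(ξ)cos(2t) - exp(-2t)sin(2ξ)cos(4t)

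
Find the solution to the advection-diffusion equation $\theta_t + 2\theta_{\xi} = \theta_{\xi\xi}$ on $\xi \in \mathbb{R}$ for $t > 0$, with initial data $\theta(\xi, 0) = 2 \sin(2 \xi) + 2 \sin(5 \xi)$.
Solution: Moving frame: $\eta = \xi - 2t$, $\sigma = t$, $\theta = u(\eta,\sigma)$, so $\theta_t = u_{\sigma} - 2u_{\eta}$ and $\theta_{\xi\xi} = u_{\eta\eta}$.
Hence $\theta_t + 2\theta_{\xi} = u_{\sigma}$ and the PDE becomes the heat equation $u_{\sigma} = u_{\eta\eta}$ on $\eta \in \mathbb{R}$.
Initial data: $u(\eta,0) = \theta(\eta,0) = 2 \sin(2 \eta) + 2 \sin(5 \eta)$. Each mode $\sin(n\eta)$ decays as $e^{-n^2\sigma}$ on $\mathbb{R}$, so $u(\eta,\sigma) = \sum c_n e^{-n^2\sigma} \sin(n\eta)$ with $c_2=2, c_5=2$: $u(\eta,\sigma) = 2 e^{-4 \sigma} \sin(2 \eta) + 2 e^{-25 \sigma} \sin(5 \eta)$.
Substituting back: $\theta(\xi,t) = u(\xi - 2t, t)$.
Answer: $\theta(\xi, t) = 2 e^{-4 t} \sin(2 \xi - 4 t) + 2 e^{-25 t} \sin(5 \xi - 10 t)$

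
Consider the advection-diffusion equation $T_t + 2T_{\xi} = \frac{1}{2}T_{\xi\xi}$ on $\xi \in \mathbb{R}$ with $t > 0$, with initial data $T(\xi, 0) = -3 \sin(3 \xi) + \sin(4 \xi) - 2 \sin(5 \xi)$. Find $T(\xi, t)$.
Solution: Change to a moving frame: let $\eta = \xi - 2t$, $\sigma = t$ and write $T(\xi,t) = u(\eta,\sigma)$.
By the chain rule $T_t = u_{\sigma} - 2u_{\eta}$, $T_{\xi} = u_{\eta}$, $T_{\xi\xi} = u_{\eta\eta}$.
Then $T_t + 2T_{\xi} = u_{\sigma}$: the advection term cancels and the PDE becomes the heat equation $u_{\sigma} = \frac{1}{2}u_{\eta\eta}$ on $\eta \in \mathbb{R}$.
Initial data: $u(\eta,0) = T(\eta,0) = -3 \sin(3 \eta) + \sin(4 \eta) - 2 \sin(5 \eta)$.
On $\eta \in \mathbb{R}$ each mode satisfies $(\sin(n\eta))'' = -n^2 \sin(n\eta)$, so $e^{-n^2\sigma/2} \sin(n\eta)$ solves the heat equation; by superposition $u(\eta,\sigma) = \sum c_n e^{-n^2\sigma/2} \sin(n\eta)$.
Reading off the coefficients: $c_3=-3, c_4=1, c_5=-2$, so $u(\eta,\sigma) = e^{-8 \sigma} \sin(4 \eta) - 3 e^{-9 \sigma/2} \sin(3 \eta) - 2 e^{-25 \sigma/2} \sin(5 \eta)$.
Substituting back $\eta = \xi - 2t$, $\sigma = t$: $T(\xi,t) = u(\xi - 2t, t)$.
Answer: $T(\xi, t) = e^{-8 t} \sin(4 \xi - 8 t) - 3 e^{-9 t/2} \sin(3 \xi - 6 t) - 2 e^{-25 t/2} \sin(5 \xi - 10 t)$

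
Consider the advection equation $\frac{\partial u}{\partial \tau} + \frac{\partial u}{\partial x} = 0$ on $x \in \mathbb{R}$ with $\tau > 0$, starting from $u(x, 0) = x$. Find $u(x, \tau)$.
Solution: By method of characteristics (waves move right with speed 1):
Along characteristics $x - \tau =$ const, $u$ is constant, so $u(x,\tau) = f(x - \tau)$ with $f = u( \cdot , 0)$.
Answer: $u(x, \tau) = - \tau + x$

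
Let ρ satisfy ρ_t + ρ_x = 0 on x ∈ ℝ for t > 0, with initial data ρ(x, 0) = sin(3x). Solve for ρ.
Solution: By characteristics (dx/dt = 1), ρ(x,t) = f(x - t) with f = ρ(·, 0).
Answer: ρ(x, t) = -sin(3t - 3x)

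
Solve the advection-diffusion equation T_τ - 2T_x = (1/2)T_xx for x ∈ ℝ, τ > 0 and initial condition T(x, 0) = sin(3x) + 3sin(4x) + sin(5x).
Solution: Moving frame: η = x + 2τ, σ = τ, T = u(η,σ), so T_τ = u_σ + 2u_η and T_xx = u_ηη.
Hence T_τ - 2T_x = u_σ and the PDE becomes the heat equation u_σ = (1/2)u_ηη on η ∈ ℝ.
Initial data: u(η,0) = T(η,0) = sin(3η) + 3sin(4η) + sin(5η). Each mode sin(nη) decays as exp(-n²σ/2) on ℝ, so u(η,σ) = Σ c_n exp(-n²σ/2) sin(nη) with c_3=1, c_4=3, c_5=1: u(η,σ) = 3exp(-8σ)sin(4η) + exp(-9σ/2)sin(3η) + exp(-25σ/2)sin(5η).
Substituting back: T(x,τ) = u(x + 2τ, τ).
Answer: T(x, τ) = 3exp(-8τ)sin(4x + 8τ) + exp(-9τ/2)sin(3x + 6τ) + exp(-25τ/2)sin(5x + 10τ)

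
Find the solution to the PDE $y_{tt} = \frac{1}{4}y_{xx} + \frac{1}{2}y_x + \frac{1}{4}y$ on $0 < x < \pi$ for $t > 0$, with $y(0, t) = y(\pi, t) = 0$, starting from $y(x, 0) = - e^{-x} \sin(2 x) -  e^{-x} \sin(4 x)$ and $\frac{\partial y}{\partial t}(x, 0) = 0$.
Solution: Substitute $y = e^{-x}u$.
Then $y_x = e^{-x}(u_x - u)$, $y_{xx} = e^{-x}(u_{xx} - 2u_x + u)$, $y_{tt} = e^{-x}u_{tt}$; substituting and dividing by $e^{-x}$, the lower-order terms cancel: $u_{tt} = \frac{1}{4}u_{xx}$ (standard wave equation).
Data for $u$: $u(x,0) = e^{x}y(x,0) = - \sin(2 x) - \sin(4 x)$; $u_t(x,0) = e^{x}y_t(x,0) = 0$. The boundary conditions carry over: $u(0,t) = u(\pi,t) = 0$.
Separating variables: $u = \sum [A_n \cos(\omega_n t) + B_n \sin(\omega_n t)] \sin(nx)$, $\omega_n = n/2$. From ICs: $A_2=-1, A_4=-1$.
So $u(x,t) = - \sin(2 x) \cos(t) - \sin(4 x) \cos(2 t)$, and $y(x,t) = e^{-x}u(x,t)$.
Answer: $y(x, t) = - e^{-x} \sin(2 x) \cos(t) -  e^{-x} \sin(4 x) \cos(2 t)$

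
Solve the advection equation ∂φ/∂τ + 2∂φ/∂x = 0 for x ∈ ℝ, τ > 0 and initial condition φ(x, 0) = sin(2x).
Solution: By method of characteristics (waves move right with speed 2):
Along characteristics x - 2τ = const, φ is constant, so φ(x,τ) = f(x - 2τ) with f = φ(·, 0).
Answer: φ(x, τ) = sin(2x - 4τ)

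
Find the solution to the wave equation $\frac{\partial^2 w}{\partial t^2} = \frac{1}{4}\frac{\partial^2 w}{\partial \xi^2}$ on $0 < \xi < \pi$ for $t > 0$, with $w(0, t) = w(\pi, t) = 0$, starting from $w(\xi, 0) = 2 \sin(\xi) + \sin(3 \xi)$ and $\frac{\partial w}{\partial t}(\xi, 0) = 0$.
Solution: Using separation of variables $w = X(\xi)T(t)$:
Eigenfunctions: $\sin(n\xi)$, $n = 1, 2, 3, \ldots$
General solution: $w(\xi, t) = \sum [A_n \cos(n t/2) + B_n \sin(n t/2)] \sin(n\xi)$
From $w(\xi,0) = 2 \sin(\xi) + \sin(3 \xi)$: $A_1=2, A_3=1$. From $w_t(\xi,0) = 0$: all $B_n = 0$.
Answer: $w(\xi, t) = 2 \sin(\xi) \cos(t/2) + \sin(3 \xi) \cos(3 t/2)$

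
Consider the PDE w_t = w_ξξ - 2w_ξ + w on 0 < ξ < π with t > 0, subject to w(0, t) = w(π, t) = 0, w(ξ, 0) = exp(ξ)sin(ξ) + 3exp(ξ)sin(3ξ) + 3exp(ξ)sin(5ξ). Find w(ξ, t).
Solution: Substitute w = exp(ξ)u.
Then w_ξ = exp(ξ)(u_ξ + u), w_ξξ = exp(ξ)(u_ξξ + 2u_ξ + u), w_t = exp(ξ)u_t; substituting and dividing by exp(ξ), the lower-order terms cancel: u_t = u_ξξ (standard heat equation).
Data for u: u(ξ,0) = exp(-ξ)w(ξ,0) = sin(ξ) + 3sin(3ξ) + 3sin(5ξ). The boundary conditions carry over: u(0,t) = u(π,t) = 0.
Separating variables: u = Σ c_n exp(-n²t) sin(nξ). From u(ξ,0) = sin(ξ) + 3sin(3ξ) + 3sin(5ξ): c_1=1, c_3=3, c_5=3.
So u(ξ,t) = exp(-t)sin(ξ) + 3exp(-9t)sin(3ξ) + 3exp(-25t)sin(5ξ), and w(ξ,t) = exp(ξ)u(ξ,t).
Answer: w(ξ, t) = exp(-t)exp(ξ)sin(ξ) + 3exp(-9t)exp(ξ)sin(3ξ) + 3exp(-25t)exp(ξ)sin(5ξ)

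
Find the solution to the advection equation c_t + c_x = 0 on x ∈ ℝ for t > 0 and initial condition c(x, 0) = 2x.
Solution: By characteristics (dx/dt = 1), c(x,t) = f(x - t) with f = c(·, 0).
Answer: c(x, t) = -2t + 2x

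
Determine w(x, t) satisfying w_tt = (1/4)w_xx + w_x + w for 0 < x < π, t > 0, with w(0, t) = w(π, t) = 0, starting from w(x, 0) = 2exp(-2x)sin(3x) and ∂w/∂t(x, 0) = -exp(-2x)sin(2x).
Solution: Substitute w = exp(-2x)u, i.e. u = exp(2x)w.
By the product rule, w_x = exp(-2x)(u_x - 2u), w_xx = exp(-2x)(u_xx - 4u_x + 4u), w_tt = exp(-2x)u_tt.
Substituting into the PDE and dividing by exp(-2x): u_tt = (1/4)(u_xx - 4u_x + 4u) + (u_x - 2u) + u.
The lower-order terms cancel, leaving the standard wave equation u_tt = (1/4)u_xx.
Initial data for u: u(x,0) = exp(2x)w(x,0) = 2sin(3x); u_t(x,0) = exp(2x)w_t(x,0) = -sin(2x). The boundary conditions carry over: u(0,t) = u(π,t) = 0.
Solve for u:
  Using separation of variables u = X(x)T(t):
  Eigenfunctions: sin(nx), n = 1, 2, 3, ...
  General solution: u(x, t) = Σ [A_n cos(n t/2) + B_n sin(n t/2)] sin(nx)
  From u(x,0) = 2sin(3x): A_3=2. From u_t(x,0) = -sin(2x), using u_t(x,0) = Σ ω_n B_n sin(nx) with ω_n = n/2: B_2 = (-1)/1 = -1.
Hence u(x,t) = -sin(t)sin(2x) + 2sin(3x)cos(3t/2).
Transform back: w(x,t) = exp(-2x)u(x,t).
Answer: w(x, t) = -exp(-2x)sin(t)sin(2x) + 2exp(-2x)sin(3x)cos(3t/2)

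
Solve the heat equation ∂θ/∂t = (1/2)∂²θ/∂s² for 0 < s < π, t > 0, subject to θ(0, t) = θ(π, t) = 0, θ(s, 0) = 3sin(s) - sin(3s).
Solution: Separating variables: θ = Σ c_n exp(-n²t/2) sin(ns). From θ(s,0) = 3sin(s) - sin(3s): c_1=3, c_3=-1.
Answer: θ(s, t) = 3exp(-t/2)sin(s) - exp(-9t/2)sin(3s)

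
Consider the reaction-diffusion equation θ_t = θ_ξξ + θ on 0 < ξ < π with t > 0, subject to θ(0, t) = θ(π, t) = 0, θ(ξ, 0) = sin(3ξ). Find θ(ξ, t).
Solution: Substitute θ = exp(t)u.
Then θ_t = exp(t)(u_t + u), θ_ξξ = exp(t)u_ξξ; substituting and dividing by exp(t), the lower-order terms cancel: u_t = u_ξξ (standard heat equation).
Data for u: u(ξ,0) = θ(ξ,0) = sin(3ξ). The boundary conditions carry over: u(0,t) = u(π,t) = 0.
Separating variables: u = Σ c_n exp(-n²t) sin(nξ). From u(ξ,0) = sin(3ξ): c_3=1.
So u(ξ,t) = exp(-9t)sin(3ξ), and θ(ξ,t) = exp(t)u(ξ,t).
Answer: θ(ξ, t) = exp(-8t)sin(3ξ)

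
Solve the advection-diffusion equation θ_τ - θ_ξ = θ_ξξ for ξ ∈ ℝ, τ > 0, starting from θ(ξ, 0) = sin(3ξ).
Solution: Change to a moving frame: let η = ξ + τ, σ = τ and write θ(ξ,τ) = u(η,σ).
By the chain rule θ_τ = u_σ + u_η, θ_ξ = u_η, θ_ξξ = u_ηη.
Then θ_τ - θ_ξ = u_σ: the advection term cancels and the PDE becomes the heat equation u_σ = u_ηη on η ∈ ℝ.
Initial data: u(η,0) = θ(η,0) = sin(3η).
On η ∈ ℝ each mode satisfies (sin(nη))″ = -n² sin(nη), so exp(-n²σ) sin(nη) solves the heat equation; by superposition u(η,σ) = Σ c_n exp(-n²σ) sin(nη).
Reading off the coefficients: c_3=1, so u(η,σ) = exp(-9σ)sin(3η).
Substituting back η = ξ + τ, σ = τ: θ(ξ,τ) = u(ξ + τ, τ).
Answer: θ(ξ, τ) = exp(-9τ)sin(3ξ + 3τ)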